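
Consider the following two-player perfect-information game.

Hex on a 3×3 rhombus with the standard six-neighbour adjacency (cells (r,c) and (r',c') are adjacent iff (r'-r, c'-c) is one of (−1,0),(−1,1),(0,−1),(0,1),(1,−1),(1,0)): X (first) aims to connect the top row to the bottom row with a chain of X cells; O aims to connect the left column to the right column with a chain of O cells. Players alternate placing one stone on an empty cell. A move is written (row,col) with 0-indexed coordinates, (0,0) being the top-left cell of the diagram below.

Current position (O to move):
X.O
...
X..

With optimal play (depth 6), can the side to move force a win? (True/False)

ply 1, O at X.O/.../X.. | (0,1)=-1→XOO/.../X..; (1,0)=+1→X.O/O../X..*; (1,1)=-1→X.O/.O./X..; (1,2)=-1→X.O/..O/X..; (2,1)=-1→X.O/.../XO.; (2,2)=-1→X.O/.../X.O
ply 2, X at X.O/O../X.. | (0,1)=-1→XXO/O../X..*; (1,1)=-1→X.O/OX./X..; (1,2)=-1→X.O/O.X/X..; (2,1)=-1→X.O/O../XX.; (2,2)=-1→X.O/O../X.X
ply 3, O at XXO/O../X.. | (1,1)=+1→XXO/OO./X..*; (1,2)=-1→XXO/O.O/X..; (2,1)=-1→XXO/O../XO.; (2,2)=-1→XXO/O../X.O
ply 4: XXO/OO./X.. is terminal -1 (X); from X.O/.../X.. depth 6

O winning at [X.O/.../X..]: True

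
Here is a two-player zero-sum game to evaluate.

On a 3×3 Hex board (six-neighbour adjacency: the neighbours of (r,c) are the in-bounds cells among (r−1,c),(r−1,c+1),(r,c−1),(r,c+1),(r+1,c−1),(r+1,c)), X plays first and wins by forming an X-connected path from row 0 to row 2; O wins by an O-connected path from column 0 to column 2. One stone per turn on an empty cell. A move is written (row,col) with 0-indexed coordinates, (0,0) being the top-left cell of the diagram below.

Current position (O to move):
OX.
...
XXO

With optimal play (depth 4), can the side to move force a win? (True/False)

O winning at [OX./.../XXO]: False

p1 O@[OX./.../XXO]: (0,2)[OXO/.../XXO]-1* (1,0)[OX./O../XXO]-1 (1,1)[OX./.O./XXO]-1 (1,2)[OX./..O/XXO]-1
p2 X@[OXO/.../XXO]: (1,0)[OXO/X../XXO]+1* (1,1)[OXO/.X./XXO]+1 (1,2)[OXO/..X/XXO]+1
p3 O@[OXO/X../XXO] terminal -1; root [OX./.../XXO] d4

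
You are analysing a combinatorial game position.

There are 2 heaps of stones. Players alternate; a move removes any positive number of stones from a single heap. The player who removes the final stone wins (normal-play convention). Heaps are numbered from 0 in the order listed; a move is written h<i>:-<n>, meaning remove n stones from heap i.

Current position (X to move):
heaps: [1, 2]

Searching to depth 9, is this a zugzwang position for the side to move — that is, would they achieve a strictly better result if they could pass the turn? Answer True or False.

zugzwang((1,2), X) = False

p1 X@[(1,2)]: h0:-1[(0,2)]-1 h1:-1[(1,1)]+1* h1:-2[(1,0)]-1
p2 O@[(1,1)]: h0:-1[(0,1)]-1* h1:-1[(1,0)]-1
p3 X@[(0,1)]: h1:-1[(0,0)]+1*
p4 O@[(0,0)] terminal -1; root [(1,2)] d9
pass branch (O moves first from the same position):
  | p1 O@[(1,2)]: h0:-1[(0,2)]-1 h1:-1[(1,1)]+1* h1:-2[(1,0)]-1
  | p2 X@[(1,1)]: h0:-1[(0,1)]-1* h1:-1[(1,0)]-1
  | p3 O@[(0,1)]: h1:-1[(0,0)]+1*
  | p4 X@[(0,0)] terminal -1; root [(1,2)] d9
X moving scores +1; X passing scores -1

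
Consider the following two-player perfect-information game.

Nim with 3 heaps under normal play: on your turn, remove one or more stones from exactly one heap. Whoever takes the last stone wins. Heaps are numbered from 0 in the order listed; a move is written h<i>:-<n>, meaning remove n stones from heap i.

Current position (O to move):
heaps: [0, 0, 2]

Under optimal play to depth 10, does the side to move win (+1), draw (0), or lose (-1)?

p1 O@[(0,0,2)]: h2:-1[(0,0,1)]-1 h2:-2[(0,0,0)]+1*
p2 X@[(0,0,0)] terminal -1; root [(0,0,2)] d10

value((0,0,2), O) = +1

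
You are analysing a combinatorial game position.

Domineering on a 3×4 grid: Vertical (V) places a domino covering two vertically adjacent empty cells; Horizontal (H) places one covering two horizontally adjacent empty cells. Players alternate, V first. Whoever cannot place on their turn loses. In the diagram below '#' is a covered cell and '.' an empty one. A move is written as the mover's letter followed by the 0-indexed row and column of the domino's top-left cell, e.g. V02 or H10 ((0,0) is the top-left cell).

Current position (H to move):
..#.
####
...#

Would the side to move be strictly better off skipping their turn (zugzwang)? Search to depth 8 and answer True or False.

zugzwang(..#./####/...#, H) = False

ply 1, H at ..#./####/...# | H00=+1→###./####/...#*; H20=+1→..#./####/##.#; H21=+1→..#./####/.###
ply 2: ###./####/...# is terminal -1 (V); from ..#./####/...# depth 8
suppose H passes — search the same position with V to move:
pass> ply 1: ..#./####/...# is terminal -1 (V); from ..#./####/...# depth 8
for H: play +1, pass +1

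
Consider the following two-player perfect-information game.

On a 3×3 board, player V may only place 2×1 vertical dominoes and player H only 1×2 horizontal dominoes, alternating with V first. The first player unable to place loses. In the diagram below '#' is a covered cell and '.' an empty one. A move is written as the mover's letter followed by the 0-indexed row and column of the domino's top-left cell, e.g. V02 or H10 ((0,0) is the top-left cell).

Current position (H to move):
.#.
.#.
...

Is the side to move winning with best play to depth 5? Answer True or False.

p1 H@[.#./.#./...]: H20[.#./.#./##.]-1* H21[.#./.#./.##]-1
p2 V@[.#./.#./##.]: V00[##./##./##.]+1* V02[.##/.##/##.]+1 V12[.#./.##/###]+1
p3 H@[##./##./##.] terminal -1; root [.#./.#./...] d5

H winning at [.#./.#./...]: False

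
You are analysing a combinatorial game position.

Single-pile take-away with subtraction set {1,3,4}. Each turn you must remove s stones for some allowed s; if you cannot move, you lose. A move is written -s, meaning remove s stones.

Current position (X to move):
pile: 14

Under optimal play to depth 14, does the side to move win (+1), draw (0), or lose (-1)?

[14] X move#1: -1:-1/13*, -3:-1/11, -4:-1/10
[13] O move#2: -1:-1/12, -3:-1/10, -4:+1/9*
[9] X move#3: -1:-1/8*, -3:-1/6, -4:-1/5
[8] O move#4: -1:+1/7*, -3:-1/5, -4:-1/4
[7] X move#5: -1:-1/6*, -3:-1/4, -4:-1/3
[6] O move#6: -1:-1/5, -3:-1/3, -4:+1/2*
[2] X move#7: -1:-1/1*
[1] O move#8: -1:+1/0*
[0] end (terminal -1, X#9); searched 14 to 14

value(14, X) = -1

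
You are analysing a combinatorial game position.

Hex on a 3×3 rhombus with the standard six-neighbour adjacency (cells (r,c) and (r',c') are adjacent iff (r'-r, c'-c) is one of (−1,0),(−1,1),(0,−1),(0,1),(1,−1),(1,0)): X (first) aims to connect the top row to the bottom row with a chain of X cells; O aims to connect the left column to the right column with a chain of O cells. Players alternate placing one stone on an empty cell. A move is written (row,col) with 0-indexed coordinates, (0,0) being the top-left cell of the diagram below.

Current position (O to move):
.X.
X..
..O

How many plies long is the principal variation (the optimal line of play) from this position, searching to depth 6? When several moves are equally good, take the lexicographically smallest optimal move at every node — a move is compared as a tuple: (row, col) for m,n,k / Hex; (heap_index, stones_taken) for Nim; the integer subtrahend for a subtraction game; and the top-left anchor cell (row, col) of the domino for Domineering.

PV length from [.X./X../..O]: 5 plies

p1 O@[.X./X../..O]: (0,0)[OX./X../..O]-1 (0,2)[.XO/X../..O]-1 (1,1)[.X./XO./..O]-1 (1,2)[.X./X.O/..O]-1 (2,0)[.X./X../O.O]+1* (2,1)[.X./X../.OO]-1
p2 X@[.X./X../O.O]: (0,0)[XX./X../O.O]-1* (0,2)[.XX/X../O.O]-1 (1,1)[.X./XX./O.O]-1 (1,2)[.X./X.X/O.O]-1 (2,1)[.X./X../OXO]-1
p3 O@[XX./X../O.O]: (0,2)[XXO/X../O.O]+1* (1,1)[XX./XO./O.O]+1 (1,2)[XX./X.O/O.O]+1 (2,1)[XX./X../OOO]+1
p4 X@[XXO/X../O.O]: (1,1)[XXO/XX./O.O]-1* (1,2)[XXO/X.X/O.O]-1 (2,1)[XXO/X../OXO]-1
p5 O@[XXO/XX./O.O]: (1,2)[XXO/XXO/O.O]-1 (2,1)[XXO/XX./OOO]+1*
p6 X@[XXO/XX./OOO] terminal -1; root [.X./X../..O] d6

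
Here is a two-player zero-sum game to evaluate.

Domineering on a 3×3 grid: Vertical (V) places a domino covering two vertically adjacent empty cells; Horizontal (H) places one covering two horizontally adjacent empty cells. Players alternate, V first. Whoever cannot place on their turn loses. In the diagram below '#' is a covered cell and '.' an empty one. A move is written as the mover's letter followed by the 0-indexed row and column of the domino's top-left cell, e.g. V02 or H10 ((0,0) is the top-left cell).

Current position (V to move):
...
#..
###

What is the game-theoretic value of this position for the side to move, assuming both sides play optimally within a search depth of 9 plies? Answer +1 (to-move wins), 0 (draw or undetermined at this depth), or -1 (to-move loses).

value(.../#../###, V) = +1

p1 V@[.../#../###]: V01[.#./##./###]+1* V02[..#/#.#/###]-1
p2 H@[.#./##./###] terminal -1; root [.../#../###] d9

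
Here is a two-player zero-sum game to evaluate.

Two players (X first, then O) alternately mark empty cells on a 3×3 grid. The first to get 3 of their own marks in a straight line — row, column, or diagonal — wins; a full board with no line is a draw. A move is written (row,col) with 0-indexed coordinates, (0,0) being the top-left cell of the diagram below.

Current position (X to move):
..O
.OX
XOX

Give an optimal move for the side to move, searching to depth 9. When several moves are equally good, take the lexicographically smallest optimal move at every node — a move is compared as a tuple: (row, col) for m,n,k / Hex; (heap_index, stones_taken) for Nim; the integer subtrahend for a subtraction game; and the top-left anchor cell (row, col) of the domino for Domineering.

X's best at [..O/.OX/XOX]: (0,1)

p1 X@[..O/.OX/XOX]: (0,0)[X.O/.OX/XOX]-1 (0,1)[.XO/.OX/XOX]+0* (1,0)[..O/XOX/XOX]-1
p2 O@[.XO/.OX/XOX]: (0,0)[OXO/.OX/XOX]+0* (1,0)[.XO/OOX/XOX]+0
p3 X@[OXO/.OX/XOX]: (1,0)[OXO/XOX/XOX]+0*
p4 O@[OXO/XOX/XOX] terminal +0; root [..O/.OX/XOX] d9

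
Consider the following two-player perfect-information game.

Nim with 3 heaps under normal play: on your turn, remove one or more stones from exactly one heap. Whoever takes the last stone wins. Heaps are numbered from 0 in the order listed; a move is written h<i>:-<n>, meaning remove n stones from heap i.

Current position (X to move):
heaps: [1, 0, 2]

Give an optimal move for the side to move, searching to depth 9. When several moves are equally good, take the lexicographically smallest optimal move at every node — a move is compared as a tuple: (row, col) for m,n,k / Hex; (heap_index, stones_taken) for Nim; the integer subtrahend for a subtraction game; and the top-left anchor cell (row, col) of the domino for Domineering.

p1 X@[(1,0,2)]: h0:-1[(0,0,2)]-1 h2:-1[(1,0,1)]+1* h2:-2[(1,0,0)]-1
p2 O@[(1,0,1)]: h0:-1[(0,0,1)]-1* h2:-1[(1,0,0)]-1
p3 X@[(0,0,1)]: h2:-1[(0,0,0)]+1*
p4 O@[(0,0,0)] terminal -1; root [(1,0,2)] d9

X's best at [(1,0,2)]: h2:-1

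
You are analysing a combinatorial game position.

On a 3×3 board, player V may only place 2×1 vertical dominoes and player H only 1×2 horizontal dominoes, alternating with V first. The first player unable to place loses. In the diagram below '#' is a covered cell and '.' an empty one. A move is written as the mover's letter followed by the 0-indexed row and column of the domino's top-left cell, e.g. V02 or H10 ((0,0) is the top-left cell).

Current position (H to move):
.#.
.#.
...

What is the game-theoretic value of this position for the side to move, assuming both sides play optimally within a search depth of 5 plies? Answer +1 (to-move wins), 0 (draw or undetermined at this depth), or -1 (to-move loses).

[.#./.#./...] H move#1: H20:-1/.#./.#./##.*, H21:-1/.#./.#./.##
[.#./.#./##.] V move#2: V00:+1/##./##./##.*, V02:+1/.##/.##/##., V12:+1/.#./.##/###
[##./##./##.] end (terminal -1, H#3); searched .#./.#./... to 5

value(.#./.#./..., H) = -1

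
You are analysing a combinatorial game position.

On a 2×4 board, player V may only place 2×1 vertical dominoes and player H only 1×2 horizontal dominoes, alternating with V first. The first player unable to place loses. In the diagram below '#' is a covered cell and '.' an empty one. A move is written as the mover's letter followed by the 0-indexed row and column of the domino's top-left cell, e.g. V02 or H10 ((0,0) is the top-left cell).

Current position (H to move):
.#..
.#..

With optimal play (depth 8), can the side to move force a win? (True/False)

p1 H@[.#../.#..]: H02[.###/.#..]+1* H12[.#../.###]+1
p2 V@[.###/.#..]: V00[####/##..]-1*
p3 H@[####/##..]: H12[####/####]+1*
p4 V@[####/####] terminal -1; root [.#../.#..] d8

H winning at [.#../.#..]: True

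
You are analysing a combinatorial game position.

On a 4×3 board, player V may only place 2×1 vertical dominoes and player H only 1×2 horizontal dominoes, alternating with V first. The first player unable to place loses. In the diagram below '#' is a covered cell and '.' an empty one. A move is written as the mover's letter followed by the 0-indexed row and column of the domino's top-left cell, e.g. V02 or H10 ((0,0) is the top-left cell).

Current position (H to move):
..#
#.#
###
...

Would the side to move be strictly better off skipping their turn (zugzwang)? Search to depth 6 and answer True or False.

zugzwang(..#/#.#/###/..., H) = False

p1 H@[..#/#.#/###/...]: H00[###/#.#/###/...]+1* H30[..#/#.#/###/##.]-1 H31[..#/#.#/###/.##]-1
p2 V@[###/#.#/###/...] terminal -1; root [..#/#.#/###/...] d6
if H skipped the turn, V would face:
~ p1 V@[..#/#.#/###/...]: V01[.##/###/###/...]-1*
~ p2 H@[.##/###/###/...]: H30[.##/###/###/##.]+1* H31[.##/###/###/.##]+1
~ p3 V@[.##/###/###/##.] terminal -1; root [..#/#.#/###/...] d6
compare (H): move=+1 vs pass=+1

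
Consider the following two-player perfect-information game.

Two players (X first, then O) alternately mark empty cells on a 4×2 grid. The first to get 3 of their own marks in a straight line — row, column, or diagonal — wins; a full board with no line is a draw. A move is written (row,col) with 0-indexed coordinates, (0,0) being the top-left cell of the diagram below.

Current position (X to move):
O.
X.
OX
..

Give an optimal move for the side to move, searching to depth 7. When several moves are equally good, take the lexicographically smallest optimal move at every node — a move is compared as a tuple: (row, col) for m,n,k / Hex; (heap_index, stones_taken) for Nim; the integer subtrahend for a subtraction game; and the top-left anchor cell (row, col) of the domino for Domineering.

ply 1, X at O./X./OX/.. | (0,1)=+0→OX/X./OX/..; (1,1)=+1→O./XX/OX/..*; (3,0)=+0→O./X./OX/X.; (3,1)=+0→O./X./OX/.X
ply 2, O at O./XX/OX/.. | (0,1)=-1→OO/XX/OX/..*; (3,0)=-1→O./XX/OX/O.; (3,1)=-1→O./XX/OX/.O
ply 3, X at OO/XX/OX/.. | (3,0)=+0→OO/XX/OX/X.; (3,1)=+1→OO/XX/OX/.X*
ply 4: OO/XX/OX/.X is terminal -1 (O); from O./X./OX/.. depth 7

X's best at [O./X./OX/..]: (1,1)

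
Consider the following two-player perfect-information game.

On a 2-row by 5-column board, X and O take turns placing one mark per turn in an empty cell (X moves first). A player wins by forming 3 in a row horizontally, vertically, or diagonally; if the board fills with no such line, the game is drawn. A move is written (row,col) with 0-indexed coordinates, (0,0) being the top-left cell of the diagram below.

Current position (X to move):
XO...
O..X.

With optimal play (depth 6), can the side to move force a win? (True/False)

X winning at [XO.../O..X.]: True

[XO.../O..X.] X move#1: (0,2):+0/XOX../O..X., (0,3):+0/XO.X./O..X., (0,4):+0/XO..X/O..X., (1,1):+0/XO.../OX.X., (1,2):+1/XO.../O.XX.*, (1,4):+0/XO.../O..XX
[XO.../O.XX.] O move#2: (0,2):-1/XOO../O.XX.*, (0,3):-1/XO.O./O.XX., (0,4):-1/XO..O/O.XX., (1,1):-1/XO.../OOXX., (1,4):-1/XO.../O.XXO
[XOO../O.XX.] X move#3: (0,3):+1/XOOX./O.XX.*, (0,4):-1/XOO.X/O.XX., (1,1):+1/XOO../OXXX., (1,4):+1/XOO../O.XXX
[XOOX./O.XX.] O move#4: (0,4):-1/XOOXO/O.XX.*, (1,1):-1/XOOX./OOXX., (1,4):-1/XOOX./O.XXO
[XOOXO/O.XX.] X move#5: (1,1):+1/XOOXO/OXXX.*, (1,4):+1/XOOXO/O.XXX
[XOOXO/OXXX.] end (terminal -1, O#6); searched XO.../O..X. to 6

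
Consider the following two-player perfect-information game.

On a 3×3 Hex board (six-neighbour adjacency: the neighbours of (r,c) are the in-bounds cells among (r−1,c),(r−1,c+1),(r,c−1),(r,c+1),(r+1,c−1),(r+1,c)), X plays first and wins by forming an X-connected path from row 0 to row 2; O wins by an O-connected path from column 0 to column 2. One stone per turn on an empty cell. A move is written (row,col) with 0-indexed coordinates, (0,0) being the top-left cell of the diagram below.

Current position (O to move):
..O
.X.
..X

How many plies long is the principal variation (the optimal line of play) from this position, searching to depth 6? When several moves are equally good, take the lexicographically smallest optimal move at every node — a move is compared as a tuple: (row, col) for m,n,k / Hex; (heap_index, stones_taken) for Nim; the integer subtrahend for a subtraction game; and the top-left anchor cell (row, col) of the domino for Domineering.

ply 1, O at ..O/.X./..X | (0,0)=-1→O.O/.X./..X; (0,1)=+1→.OO/.X./..X*; (1,0)=-1→..O/OX./..X; (1,2)=-1→..O/.XO/..X; (2,0)=-1→..O/.X./O.X; (2,1)=-1→..O/.X./.OX
ply 2, X at .OO/.X./..X | (0,0)=-1→XOO/.X./..X*; (1,0)=-1→.OO/XX./..X; (1,2)=-1→.OO/.XX/..X; (2,0)=-1→.OO/.X./X.X; (2,1)=-1→.OO/.X./.XX
ply 3, O at XOO/.X./..X | (1,0)=+1→XOO/OX./..X*; (1,2)=-1→XOO/.XO/..X; (2,0)=-1→XOO/.X./O.X; (2,1)=-1→XOO/.X./.OX
ply 4: XOO/OX./..X is terminal -1 (X); from ..O/.X./..X depth 6

PV length from [..O/.X./..X]: 3 plies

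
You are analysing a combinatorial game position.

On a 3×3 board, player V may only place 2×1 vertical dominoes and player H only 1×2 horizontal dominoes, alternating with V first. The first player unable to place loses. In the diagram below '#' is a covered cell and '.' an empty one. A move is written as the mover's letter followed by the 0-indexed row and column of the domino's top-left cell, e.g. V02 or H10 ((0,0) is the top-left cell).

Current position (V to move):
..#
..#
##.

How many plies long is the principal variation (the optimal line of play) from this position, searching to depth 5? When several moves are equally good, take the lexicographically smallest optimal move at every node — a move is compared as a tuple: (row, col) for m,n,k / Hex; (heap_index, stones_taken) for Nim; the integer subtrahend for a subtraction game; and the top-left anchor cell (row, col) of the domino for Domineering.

PV length from [..#/..#/##.]: 1 ply

[..#/..#/##.] V move#1: V00:+1/#.#/#.#/##.*, V01:+1/.##/.##/##.
[#.#/#.#/##.] end (terminal -1, H#2); searched ..#/..#/##. to 5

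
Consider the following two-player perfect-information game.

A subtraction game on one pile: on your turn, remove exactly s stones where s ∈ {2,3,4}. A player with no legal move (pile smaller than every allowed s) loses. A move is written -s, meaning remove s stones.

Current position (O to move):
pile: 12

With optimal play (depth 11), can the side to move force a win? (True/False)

[12] O move#1: -2:-1/10*, -3:-1/9, -4:-1/8
[10] X move#2: -2:-1/8, -3:+1/7*, -4:+1/6
[7] O move#3: -2:-1/5*, -3:-1/4, -4:-1/3
[5] X move#4: -2:-1/3, -3:-1/2, -4:+1/1*
[1] end (terminal -1, O#5); searched 12 to 11

O winning at [12]: False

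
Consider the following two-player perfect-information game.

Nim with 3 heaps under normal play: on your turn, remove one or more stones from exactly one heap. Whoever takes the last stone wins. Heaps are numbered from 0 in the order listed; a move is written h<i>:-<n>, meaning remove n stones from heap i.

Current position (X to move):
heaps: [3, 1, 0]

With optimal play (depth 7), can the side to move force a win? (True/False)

ply 1, X at (3,1,0) | h0:-1=-1→(2,1,0); h0:-2=+1→(1,1,0)*; h0:-3=-1→(0,1,0); h1:-1=-1→(3,0,0)
ply 2, O at (1,1,0) | h0:-1=-1→(0,1,0)*; h1:-1=-1→(1,0,0)
ply 3, X at (0,1,0) | h1:-1=+1→(0,0,0)*
ply 4: (0,0,0) is terminal -1 (O); from (3,1,0) depth 7

X winning at [(3,1,0)]: True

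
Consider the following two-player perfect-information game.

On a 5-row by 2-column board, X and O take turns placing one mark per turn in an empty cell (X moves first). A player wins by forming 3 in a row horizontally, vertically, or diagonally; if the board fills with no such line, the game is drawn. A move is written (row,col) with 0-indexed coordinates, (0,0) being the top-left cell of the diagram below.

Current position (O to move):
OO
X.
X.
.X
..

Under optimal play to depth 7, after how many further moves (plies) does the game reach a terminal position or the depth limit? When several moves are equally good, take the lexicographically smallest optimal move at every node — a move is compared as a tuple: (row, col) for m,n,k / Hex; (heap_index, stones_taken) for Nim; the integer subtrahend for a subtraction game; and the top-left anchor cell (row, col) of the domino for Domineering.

[OO/X./X./.X/..] O move#1: (1,1):-1/OO/XO/X./.X/..*, (2,1):-1/OO/X./XO/.X/.., (3,0):-1/OO/X./X./OX/.., (4,0):-1/OO/X./X./.X/O., (4,1):-1/OO/X./X./.X/.O
[OO/XO/X./.X/..] X move#2: (2,1):+1/OO/XO/XX/.X/..*, (3,0):+1/OO/XO/X./XX/.., (4,0):-1/OO/XO/X./.X/X., (4,1):-1/OO/XO/X./.X/.X
[OO/XO/XX/.X/..] O move#3: (3,0):-1/OO/XO/XX/OX/..*, (4,0):-1/OO/XO/XX/.X/O., (4,1):-1/OO/XO/XX/.X/.O
[OO/XO/XX/OX/..] X move#4: (4,0):+0/OO/XO/XX/OX/X., (4,1):+1/OO/XO/XX/OX/.X*
[OO/XO/XX/OX/.X] end (terminal -1, O#5); searched OO/X./X./.X/.. to 7

PV length from [OO/X./X./.X/..]: 4 plies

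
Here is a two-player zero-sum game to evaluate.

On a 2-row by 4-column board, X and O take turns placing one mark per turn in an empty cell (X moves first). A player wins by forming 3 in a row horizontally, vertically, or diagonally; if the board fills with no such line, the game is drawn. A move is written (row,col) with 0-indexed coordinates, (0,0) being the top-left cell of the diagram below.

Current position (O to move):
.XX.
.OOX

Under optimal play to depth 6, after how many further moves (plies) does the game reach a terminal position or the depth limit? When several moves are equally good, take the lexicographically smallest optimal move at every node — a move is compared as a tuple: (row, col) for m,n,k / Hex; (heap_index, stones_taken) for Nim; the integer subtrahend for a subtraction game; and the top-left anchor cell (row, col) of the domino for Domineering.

PV length from [.XX./.OOX]: 1 ply

p1 O@[.XX./.OOX]: (0,0)[OXX./.OOX]-1 (0,3)[.XXO/.OOX]-1 (1,0)[.XX./OOOX]+1*
p2 X@[.XX./OOOX] terminal -1; root [.XX./.OOX] d6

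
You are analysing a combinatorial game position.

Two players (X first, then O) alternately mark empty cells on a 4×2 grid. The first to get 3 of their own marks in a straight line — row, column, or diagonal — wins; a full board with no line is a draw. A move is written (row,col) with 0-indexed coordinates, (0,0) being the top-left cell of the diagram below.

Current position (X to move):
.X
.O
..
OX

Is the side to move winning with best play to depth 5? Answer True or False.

X winning at [.X/.O/../OX]: False

[.X/.O/../OX] X move#1: (0,0):+0/XX/.O/../OX*, (1,0):+0/.X/XO/../OX, (2,0):+0/.X/.O/X./OX, (2,1):+0/.X/.O/.X/OX
[XX/.O/../OX] O move#2: (1,0):+0/XX/OO/../OX*, (2,0):+0/XX/.O/O./OX, (2,1):+0/XX/.O/.O/OX
[XX/OO/../OX] X move#3: (2,0):+0/XX/OO/X./OX*, (2,1):-1/XX/OO/.X/OX
[XX/OO/X./OX] O move#4: (2,1):+0/XX/OO/XO/OX*
[XX/OO/XO/OX] end (terminal +0, X#5); searched .X/.O/../OX to 5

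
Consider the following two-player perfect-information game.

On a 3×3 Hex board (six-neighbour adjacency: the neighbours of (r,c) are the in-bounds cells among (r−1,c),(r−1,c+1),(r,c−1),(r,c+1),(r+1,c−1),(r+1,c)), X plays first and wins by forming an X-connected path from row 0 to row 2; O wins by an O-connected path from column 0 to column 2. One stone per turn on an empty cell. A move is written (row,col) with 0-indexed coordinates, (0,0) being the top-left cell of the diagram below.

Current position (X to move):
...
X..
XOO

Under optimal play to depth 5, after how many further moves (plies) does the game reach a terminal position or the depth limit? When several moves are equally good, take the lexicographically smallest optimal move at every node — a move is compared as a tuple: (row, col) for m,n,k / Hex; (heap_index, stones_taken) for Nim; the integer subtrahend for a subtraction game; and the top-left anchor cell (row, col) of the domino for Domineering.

[.../X../XOO] X move#1: (0,0):+1/X../X../XOO*, (0,1):+1/.X./X../XOO, (0,2):+1/..X/X../XOO, (1,1):+1/.../XX./XOO, (1,2):+1/.../X.X/XOO
[X../X../XOO] end (terminal -1, O#2); searched .../X../XOO to 5

PV length from [.../X../XOO]: 1 ply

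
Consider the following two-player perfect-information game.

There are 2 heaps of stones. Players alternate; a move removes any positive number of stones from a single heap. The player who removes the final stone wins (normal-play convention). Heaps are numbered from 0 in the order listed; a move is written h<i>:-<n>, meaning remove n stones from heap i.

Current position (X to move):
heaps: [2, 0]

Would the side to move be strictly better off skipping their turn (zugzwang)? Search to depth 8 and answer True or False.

[(2,0)] X move#1: h0:-1:-1/(1,0), h0:-2:+1/(0,0)*
[(0,0)] end (terminal -1, O#2); searched (2,0) to 8
pass branch (O moves first from the same position):
  | [(2,0)] O move#1: h0:-1:-1/(1,0), h0:-2:+1/(0,0)*
  | [(0,0)] end (terminal -1, X#2); searched (2,0) to 8
X moving scores +1; X passing scores -1

zugzwang((2,0), X) = False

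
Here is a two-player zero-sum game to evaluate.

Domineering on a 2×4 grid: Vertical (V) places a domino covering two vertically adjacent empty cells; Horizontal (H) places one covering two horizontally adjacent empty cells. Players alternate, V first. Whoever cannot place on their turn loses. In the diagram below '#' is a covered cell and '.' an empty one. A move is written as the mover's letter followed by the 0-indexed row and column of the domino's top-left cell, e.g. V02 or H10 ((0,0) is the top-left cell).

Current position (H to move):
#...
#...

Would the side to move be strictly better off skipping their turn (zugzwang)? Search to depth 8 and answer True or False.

ply 1, H at #.../#... | H01=+1→###./#...*; H02=+1→#.##/#...; H11=+1→#.../###.; H12=+1→#.../#.##
ply 2, V at ###./#... | V03=-1→####/#..#*
ply 3, H at ####/#..# | H11=+1→####/####*
ply 4: ####/#### is terminal -1 (V); from #.../#... depth 8
suppose H passes — search the same position with V to move:
pass> ply 1, V at #.../#... | V01=-1→##../##..; V02=+1→#.#./#.#.*; V03=-1→#..#/#..#
pass> ply 2: #.#./#.#. is terminal -1 (H); from #.../#... depth 8
for H: play +1, pass -1

zugzwang(#.../#..., H) = False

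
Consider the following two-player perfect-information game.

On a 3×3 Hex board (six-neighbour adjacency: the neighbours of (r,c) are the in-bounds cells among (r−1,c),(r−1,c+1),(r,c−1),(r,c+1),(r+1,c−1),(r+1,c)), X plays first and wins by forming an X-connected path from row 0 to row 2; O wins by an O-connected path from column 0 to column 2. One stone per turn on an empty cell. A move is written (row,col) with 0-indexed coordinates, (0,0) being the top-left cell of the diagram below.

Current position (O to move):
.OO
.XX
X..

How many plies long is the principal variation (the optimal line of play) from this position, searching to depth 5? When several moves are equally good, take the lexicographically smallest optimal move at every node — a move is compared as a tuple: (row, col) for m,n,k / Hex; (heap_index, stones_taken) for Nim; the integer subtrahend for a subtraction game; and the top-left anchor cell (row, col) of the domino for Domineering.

[.OO/.XX/X..] O move#1: (0,0):+1/OOO/.XX/X..*, (1,0):+1/.OO/OXX/X.., (2,1):+1/.OO/.XX/XO., (2,2):+1/.OO/.XX/X.O
[OOO/.XX/X..] end (terminal -1, X#2); searched .OO/.XX/X.. to 5

PV length from [.OO/.XX/X..]: 1 ply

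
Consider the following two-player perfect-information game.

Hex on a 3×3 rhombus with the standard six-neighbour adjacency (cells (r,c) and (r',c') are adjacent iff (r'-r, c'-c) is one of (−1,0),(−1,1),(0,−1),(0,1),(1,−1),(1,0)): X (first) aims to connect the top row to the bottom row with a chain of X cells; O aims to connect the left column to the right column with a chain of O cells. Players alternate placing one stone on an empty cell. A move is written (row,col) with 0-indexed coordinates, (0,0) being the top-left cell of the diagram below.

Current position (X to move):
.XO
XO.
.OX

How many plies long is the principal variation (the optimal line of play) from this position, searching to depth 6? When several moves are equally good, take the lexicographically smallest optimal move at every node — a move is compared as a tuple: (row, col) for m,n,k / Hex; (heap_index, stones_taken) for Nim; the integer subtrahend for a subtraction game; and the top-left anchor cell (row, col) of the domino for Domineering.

p1 X@[.XO/XO./.OX]: (0,0)[XXO/XO./.OX]-1 (1,2)[.XO/XOX/.OX]-1 (2,0)[.XO/XO./XOX]+1*
p2 O@[.XO/XO./XOX] terminal -1; root [.XO/XO./.OX] d6

PV length from [.XO/XO./.OX]: 1 ply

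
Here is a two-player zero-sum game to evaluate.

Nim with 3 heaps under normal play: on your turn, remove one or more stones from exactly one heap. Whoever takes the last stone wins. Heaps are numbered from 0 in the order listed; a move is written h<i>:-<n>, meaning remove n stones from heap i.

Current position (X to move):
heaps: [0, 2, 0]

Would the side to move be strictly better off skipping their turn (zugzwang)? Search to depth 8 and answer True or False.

zugzwang((0,2,0), X) = False

ply 1, X at (0,2,0) | h1:-1=-1→(0,1,0); h1:-2=+1→(0,0,0)*
ply 2: (0,0,0) is terminal -1 (O); from (0,2,0) depth 8
suppose X passes — search the same position with O to move:
pass> ply 1, O at (0,2,0) | h1:-1=-1→(0,1,0); h1:-2=+1→(0,0,0)*
pass> ply 2: (0,0,0) is terminal -1 (X); from (0,2,0) depth 8
for X: play +1, pass -1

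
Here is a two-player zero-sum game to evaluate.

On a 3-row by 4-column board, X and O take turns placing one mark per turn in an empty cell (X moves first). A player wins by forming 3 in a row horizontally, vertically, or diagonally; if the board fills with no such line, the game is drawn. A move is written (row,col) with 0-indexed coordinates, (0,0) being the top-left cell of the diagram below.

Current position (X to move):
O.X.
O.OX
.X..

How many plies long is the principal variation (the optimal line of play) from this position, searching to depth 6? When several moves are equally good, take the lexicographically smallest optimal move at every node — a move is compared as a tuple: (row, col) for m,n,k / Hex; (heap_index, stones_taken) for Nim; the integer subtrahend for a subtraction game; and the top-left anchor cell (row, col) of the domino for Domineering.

[O.X./O.OX/.X..] X move#1: (0,1):-1/OXX./O.OX/.X..*, (0,3):-1/O.XX/O.OX/.X.., (1,1):-1/O.X./OXOX/.X.., (2,0):-1/O.X./O.OX/XX.., (2,2):-1/O.X./O.OX/.XX., (2,3):-1/O.X./O.OX/.X.X
[OXX./O.OX/.X..] O move#2: (0,3):-1/OXXO/O.OX/.X.., (1,1):+1/OXX./OOOX/.X..*, (2,0):+1/OXX./O.OX/OX.., (2,2):-1/OXX./O.OX/.XO., (2,3):-1/OXX./O.OX/.X.O
[OXX./OOOX/.X..] end (terminal -1, X#3); searched O.X./O.OX/.X.. to 6

PV length from [O.X./O.OX/.X..]: 2 plies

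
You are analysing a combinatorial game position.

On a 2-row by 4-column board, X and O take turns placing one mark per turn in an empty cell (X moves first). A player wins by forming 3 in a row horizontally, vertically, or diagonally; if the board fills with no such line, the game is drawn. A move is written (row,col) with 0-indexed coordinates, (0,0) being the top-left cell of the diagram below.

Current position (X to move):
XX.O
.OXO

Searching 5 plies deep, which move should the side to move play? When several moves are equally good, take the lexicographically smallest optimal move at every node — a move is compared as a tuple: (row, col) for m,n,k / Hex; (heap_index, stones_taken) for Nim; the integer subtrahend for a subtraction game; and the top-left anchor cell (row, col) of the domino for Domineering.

[XX.O/.OXO] X move#1: (0,2):+1/XXXO/.OXO*, (1,0):+0/XX.O/XOXO
[XXXO/.OXO] end (terminal -1, O#2); searched XX.O/.OXO to 5

X's best at [XX.O/.OXO]: (0,2)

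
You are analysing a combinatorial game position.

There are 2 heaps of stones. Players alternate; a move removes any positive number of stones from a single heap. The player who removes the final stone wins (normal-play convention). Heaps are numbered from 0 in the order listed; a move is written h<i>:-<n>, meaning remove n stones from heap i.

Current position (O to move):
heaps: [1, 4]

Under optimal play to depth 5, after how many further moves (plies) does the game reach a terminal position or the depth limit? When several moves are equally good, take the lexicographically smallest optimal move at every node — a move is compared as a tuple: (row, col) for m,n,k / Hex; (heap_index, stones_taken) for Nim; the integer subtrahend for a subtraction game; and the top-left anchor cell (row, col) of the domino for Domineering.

PV length from [(1,4)]: 3 plies

p1 O@[(1,4)]: h0:-1[(0,4)]-1 h1:-1[(1,3)]-1 h1:-2[(1,2)]-1 h1:-3[(1,1)]+1* h1:-4[(1,0)]-1
p2 X@[(1,1)]: h0:-1[(0,1)]-1* h1:-1[(1,0)]-1
p3 O@[(0,1)]: h1:-1[(0,0)]+1*
p4 X@[(0,0)] terminal -1; root [(1,4)] d5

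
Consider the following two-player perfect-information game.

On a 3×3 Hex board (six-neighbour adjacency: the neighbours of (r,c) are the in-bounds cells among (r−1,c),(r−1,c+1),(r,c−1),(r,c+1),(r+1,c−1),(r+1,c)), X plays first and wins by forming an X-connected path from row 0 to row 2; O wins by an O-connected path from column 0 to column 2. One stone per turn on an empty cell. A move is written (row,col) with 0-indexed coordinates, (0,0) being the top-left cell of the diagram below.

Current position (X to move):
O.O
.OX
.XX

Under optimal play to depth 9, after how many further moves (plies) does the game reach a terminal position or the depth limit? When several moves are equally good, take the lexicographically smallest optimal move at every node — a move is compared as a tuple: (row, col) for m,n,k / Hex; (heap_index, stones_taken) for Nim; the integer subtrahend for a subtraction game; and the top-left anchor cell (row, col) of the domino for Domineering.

[O.O/.OX/.XX] X move#1: (0,1):-1/OXO/.OX/.XX*, (1,0):-1/O.O/XOX/.XX, (2,0):-1/O.O/.OX/XXX
[OXO/.OX/.XX] O move#2: (1,0):+1/OXO/OOX/.XX*, (2,0):+1/OXO/.OX/OXX
[OXO/OOX/.XX] end (terminal -1, X#3); searched O.O/.OX/.XX to 9

PV length from [O.O/.OX/.XX]: 2 plies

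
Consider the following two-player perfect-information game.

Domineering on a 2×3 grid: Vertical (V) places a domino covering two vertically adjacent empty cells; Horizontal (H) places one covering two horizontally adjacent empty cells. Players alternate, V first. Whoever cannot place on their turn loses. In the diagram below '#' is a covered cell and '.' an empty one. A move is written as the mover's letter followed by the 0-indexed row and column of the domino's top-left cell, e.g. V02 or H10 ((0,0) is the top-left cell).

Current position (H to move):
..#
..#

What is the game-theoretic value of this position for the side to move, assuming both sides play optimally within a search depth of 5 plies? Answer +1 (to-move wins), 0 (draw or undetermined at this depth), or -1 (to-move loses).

ply 1, H at ..#/..# | H00=+1→###/..#*; H10=+1→..#/###
ply 2: ###/..# is terminal -1 (V); from ..#/..# depth 5

value(..#/..#, H) = +1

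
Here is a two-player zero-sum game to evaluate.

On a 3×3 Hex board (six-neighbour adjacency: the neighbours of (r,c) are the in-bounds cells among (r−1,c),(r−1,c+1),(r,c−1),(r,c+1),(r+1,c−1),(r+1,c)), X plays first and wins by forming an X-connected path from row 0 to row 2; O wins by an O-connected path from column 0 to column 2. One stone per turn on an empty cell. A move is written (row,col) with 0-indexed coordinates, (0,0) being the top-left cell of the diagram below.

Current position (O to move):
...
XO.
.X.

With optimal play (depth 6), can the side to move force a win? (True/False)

ply 1, O at .../XO./.X. | (0,0)=+1→O../XO./.X.*; (0,1)=+1→.O./XO./.X.; (0,2)=-1→..O/XO./.X.; (1,2)=-1→.../XOO/.X.; (2,0)=+1→.../XO./OX.; (2,2)=-1→.../XO./.XO
ply 2, X at O../XO./.X. | (0,1)=-1→OX./XO./.X.*; (0,2)=-1→O.X/XO./.X.; (1,2)=-1→O../XOX/.X.; (2,0)=-1→O../XO./XX.; (2,2)=-1→O../XO./.XX
ply 3, O at OX./XO./.X. | (0,2)=-1→OXO/XO./.X.; (1,2)=-1→OX./XOO/.X.; (2,0)=+1→OX./XO./OX.*; (2,2)=-1→OX./XO./.XO
ply 4, X at OX./XO./OX. | (0,2)=-1→OXX/XO./OX.*; (1,2)=-1→OX./XOX/OX.; (2,2)=-1→OX./XO./OXX
ply 5, O at OXX/XO./OX. | (1,2)=+1→OXX/XOO/OX.*; (2,2)=-1→OXX/XO./OXO
ply 6: OXX/XOO/OX. is terminal -1 (X); from .../XO./.X. depth 6

O winning at [.../XO./.X.]: True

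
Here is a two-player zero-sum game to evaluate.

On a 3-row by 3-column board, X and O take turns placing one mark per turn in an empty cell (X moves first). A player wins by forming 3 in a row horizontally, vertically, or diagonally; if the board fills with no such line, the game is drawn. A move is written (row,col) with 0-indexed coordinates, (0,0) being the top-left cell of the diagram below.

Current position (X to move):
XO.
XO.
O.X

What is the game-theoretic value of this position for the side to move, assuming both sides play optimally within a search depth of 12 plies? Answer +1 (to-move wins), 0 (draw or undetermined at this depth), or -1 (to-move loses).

[XO./XO./O.X] X move#1: (0,2):-1/XOX/XO./O.X*, (1,2):-1/XO./XOX/O.X, (2,1):-1/XO./XO./OXX
[XOX/XO./O.X] O move#2: (1,2):+0/XOX/XOO/O.X, (2,1):+1/XOX/XO./OOX*
[XOX/XO./OOX] end (terminal -1, X#3); searched XO./XO./O.X to 12

value(XO./XO./O.X, X) = -1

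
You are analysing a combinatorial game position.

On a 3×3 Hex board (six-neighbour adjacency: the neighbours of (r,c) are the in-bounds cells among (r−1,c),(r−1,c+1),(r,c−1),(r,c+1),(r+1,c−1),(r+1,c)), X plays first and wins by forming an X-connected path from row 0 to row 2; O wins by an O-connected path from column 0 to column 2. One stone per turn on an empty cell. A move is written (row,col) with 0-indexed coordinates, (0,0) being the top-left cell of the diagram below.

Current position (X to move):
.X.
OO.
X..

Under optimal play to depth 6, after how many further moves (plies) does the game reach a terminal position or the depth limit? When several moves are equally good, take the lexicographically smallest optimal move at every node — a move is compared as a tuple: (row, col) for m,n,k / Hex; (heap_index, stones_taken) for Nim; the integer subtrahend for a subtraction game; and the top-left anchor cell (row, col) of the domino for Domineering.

p1 X@[.X./OO./X..]: (0,0)[XX./OO./X..]-1* (0,2)[.XX/OO./X..]-1 (1,2)[.X./OOX/X..]-1 (2,1)[.X./OO./XX.]-1 (2,2)[.X./OO./X.X]-1
p2 O@[XX./OO./X..]: (0,2)[XXO/OO./X..]+1* (1,2)[XX./OOO/X..]+1 (2,1)[XX./OO./XO.]+1 (2,2)[XX./OO./X.O]+1
p3 X@[XXO/OO./X..] terminal -1; root [.X./OO./X..] d6

PV length from [.X./OO./X..]: 2 plies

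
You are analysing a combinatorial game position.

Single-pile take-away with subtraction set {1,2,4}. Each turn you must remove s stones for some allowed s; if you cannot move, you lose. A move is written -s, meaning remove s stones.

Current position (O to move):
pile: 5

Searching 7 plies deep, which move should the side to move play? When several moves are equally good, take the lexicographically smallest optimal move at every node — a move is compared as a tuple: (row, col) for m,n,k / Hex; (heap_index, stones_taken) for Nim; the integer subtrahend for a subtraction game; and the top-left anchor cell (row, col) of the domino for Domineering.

O's best at [5]: -2

p1 O@[5]: -1[4]-1 -2[3]+1* -4[1]-1
p2 X@[3]: -1[2]-1* -2[1]-1
p3 O@[2]: -1[1]-1 -2[0]+1*
p4 X@[0] terminal -1; root [5] d7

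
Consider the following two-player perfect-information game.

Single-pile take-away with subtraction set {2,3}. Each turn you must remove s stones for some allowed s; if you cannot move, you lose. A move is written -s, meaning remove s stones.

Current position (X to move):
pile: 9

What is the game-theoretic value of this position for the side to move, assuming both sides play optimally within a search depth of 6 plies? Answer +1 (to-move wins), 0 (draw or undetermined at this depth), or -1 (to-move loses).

value(9, X) = +1

ply 1, X at 9 | -2=-1→7; -3=+1→6*
ply 2, O at 6 | -2=-1→4*; -3=-1→3
ply 3, X at 4 | -2=-1→2; -3=+1→1*
ply 4: 1 is terminal -1 (O); from 9 depth 6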